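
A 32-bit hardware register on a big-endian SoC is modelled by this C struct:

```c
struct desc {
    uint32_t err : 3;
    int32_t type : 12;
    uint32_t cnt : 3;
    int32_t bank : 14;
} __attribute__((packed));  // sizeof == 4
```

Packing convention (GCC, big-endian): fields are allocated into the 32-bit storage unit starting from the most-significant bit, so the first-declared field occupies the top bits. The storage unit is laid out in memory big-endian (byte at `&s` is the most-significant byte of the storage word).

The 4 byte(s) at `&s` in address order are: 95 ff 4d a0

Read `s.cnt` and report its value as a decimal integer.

5

[0]=0x95 [1]=0xff [2]=0x4d [3]=0xa0 (big-endian) → word 0x95ff4da0
err [29+:3] = (word>>29) & 0x7 = 4
type [17+:12] = (word>>17) & 0xfff = 2815
cnt [14+:3] = (word>>14) & 0x7 = 5  ←
bank [0+:14] = (word>>0) & 0x3fff = 3488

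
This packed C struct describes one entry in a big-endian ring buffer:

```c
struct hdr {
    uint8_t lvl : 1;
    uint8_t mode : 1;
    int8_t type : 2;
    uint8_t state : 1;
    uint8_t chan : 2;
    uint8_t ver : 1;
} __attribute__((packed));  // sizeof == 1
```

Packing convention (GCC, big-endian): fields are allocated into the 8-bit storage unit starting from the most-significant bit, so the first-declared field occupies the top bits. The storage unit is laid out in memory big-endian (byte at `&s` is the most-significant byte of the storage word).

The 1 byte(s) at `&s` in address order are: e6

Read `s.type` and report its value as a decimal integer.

[0]=0xe6 (big-endian) → word 0xe6
lvl:1 @ bit 7 → (0xe6>>7)&0x1 = 0x1
mode:1 @ bit 6 → (0xe6>>6)&0x1 = 0x1
type:2 @ bit 4 → (0xe6>>4)&0x3 = 0x2  ←
state:1 @ bit 3 → (0xe6>>3)&0x1 = 0x0
chan:2 @ bit 1 → (0xe6>>1)&0x3 = 0x3
ver:1 @ bit 0 → (0xe6>>0)&0x1 = 0x0
type signed 2b, MSB=1: 2 - 4 = -2

-2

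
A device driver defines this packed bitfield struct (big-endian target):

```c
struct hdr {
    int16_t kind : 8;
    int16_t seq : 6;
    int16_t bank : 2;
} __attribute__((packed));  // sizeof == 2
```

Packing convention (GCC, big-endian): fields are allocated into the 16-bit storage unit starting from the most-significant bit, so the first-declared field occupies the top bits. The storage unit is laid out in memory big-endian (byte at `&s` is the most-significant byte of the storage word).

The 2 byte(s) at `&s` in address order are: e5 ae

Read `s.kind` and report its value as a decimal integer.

[0]=0xe5 [1]=0xae (big-endian) → word 0xe5ae
kind:8 @ bit 8 → (0xe5ae>>8)&0xff = 0xe5  ←
seq:6 @ bit 2 → (0xe5ae>>2)&0x3f = 0x2b
bank:2 @ bit 0 → (0xe5ae>>0)&0x3 = 0x2
kind signed 8b, MSB=1: 229 - 256 = -27

-27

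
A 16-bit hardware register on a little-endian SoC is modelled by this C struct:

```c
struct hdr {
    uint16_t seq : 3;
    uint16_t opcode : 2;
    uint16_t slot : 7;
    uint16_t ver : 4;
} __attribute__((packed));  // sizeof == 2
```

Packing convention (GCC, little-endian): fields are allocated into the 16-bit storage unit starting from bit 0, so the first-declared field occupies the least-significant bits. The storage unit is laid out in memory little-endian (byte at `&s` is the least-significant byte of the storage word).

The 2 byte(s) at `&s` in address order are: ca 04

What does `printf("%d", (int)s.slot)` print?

[0]=0xca [1]=0x04 (little-endian) → word 0x04ca
seq [0+:3] = (word>>0) & 0x7 = 2
opcode [3+:2] = (word>>3) & 0x3 = 1
slot [5+:7] = (word>>5) & 0x7f = 38  ←
ver [12+:4] = (word>>12) & 0xf = 0

38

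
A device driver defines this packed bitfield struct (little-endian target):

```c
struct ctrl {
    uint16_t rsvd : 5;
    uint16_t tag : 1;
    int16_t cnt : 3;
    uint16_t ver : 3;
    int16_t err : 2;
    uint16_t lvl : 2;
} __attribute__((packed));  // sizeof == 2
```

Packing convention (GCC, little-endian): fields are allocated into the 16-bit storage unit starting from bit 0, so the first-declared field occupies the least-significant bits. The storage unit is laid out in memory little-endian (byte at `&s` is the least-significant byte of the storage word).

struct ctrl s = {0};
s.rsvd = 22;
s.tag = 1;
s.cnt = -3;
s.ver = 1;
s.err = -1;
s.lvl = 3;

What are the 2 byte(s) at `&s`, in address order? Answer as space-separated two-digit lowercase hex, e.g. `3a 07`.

76 f3

rsvd (5b) val=22 bits=0x16 at bit 0: 0x0016
tag (1b) val=1 bits=0x1 at bit 5: 0x0036
cnt (3b) val=-3 bits=0x5 at bit 6: 0x0176
ver (3b) val=1 bits=0x1 at bit 9: 0x0376
err (2b) val=-1 bits=0x3 at bit 12: 0x3376
lvl (2b) val=3 bits=0x3 at bit 14: 0xf376
word = 0xf376 → little-endian bytes:
  [0]=0x76  [1]=0xf3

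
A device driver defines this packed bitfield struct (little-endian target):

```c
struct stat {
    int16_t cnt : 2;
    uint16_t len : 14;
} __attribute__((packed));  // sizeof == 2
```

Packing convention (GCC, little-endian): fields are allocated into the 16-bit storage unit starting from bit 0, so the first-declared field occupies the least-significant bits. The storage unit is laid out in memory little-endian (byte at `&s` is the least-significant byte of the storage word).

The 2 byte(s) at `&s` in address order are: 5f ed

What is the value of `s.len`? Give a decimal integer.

[0]=0x5f [1]=0xed (little-endian) → word 0xed5f
cnt [0+:2] = (word>>0) & 0x3 = 3
len [2+:14] = (word>>2) & 0x3fff = 15191  ←

15191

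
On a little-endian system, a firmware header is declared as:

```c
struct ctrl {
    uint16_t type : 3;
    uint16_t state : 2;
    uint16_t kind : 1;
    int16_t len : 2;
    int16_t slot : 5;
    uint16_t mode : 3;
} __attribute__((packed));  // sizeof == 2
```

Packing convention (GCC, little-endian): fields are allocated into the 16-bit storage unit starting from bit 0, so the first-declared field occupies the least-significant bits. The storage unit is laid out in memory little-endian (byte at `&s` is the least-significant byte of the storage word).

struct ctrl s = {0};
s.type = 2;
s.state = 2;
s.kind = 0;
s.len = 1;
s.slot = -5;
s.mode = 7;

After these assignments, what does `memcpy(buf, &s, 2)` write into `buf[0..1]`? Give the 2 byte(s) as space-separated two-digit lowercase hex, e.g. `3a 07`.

type (3b) val=2 bits=0x2 at bit 0: 0x0002
state (2b) val=2 bits=0x2 at bit 3: 0x0012
kind (1b) val=0 bits=0x0 at bit 5: 0x0012
len (2b) val=1 bits=0x1 at bit 6: 0x0052
slot (5b) val=-5 bits=0x1b at bit 8: 0x1b52
mode (3b) val=7 bits=0x7 at bit 13: 0xfb52
word = 0xfb52 → little-endian bytes:
  [0]=0x52  [1]=0xfb

52 fb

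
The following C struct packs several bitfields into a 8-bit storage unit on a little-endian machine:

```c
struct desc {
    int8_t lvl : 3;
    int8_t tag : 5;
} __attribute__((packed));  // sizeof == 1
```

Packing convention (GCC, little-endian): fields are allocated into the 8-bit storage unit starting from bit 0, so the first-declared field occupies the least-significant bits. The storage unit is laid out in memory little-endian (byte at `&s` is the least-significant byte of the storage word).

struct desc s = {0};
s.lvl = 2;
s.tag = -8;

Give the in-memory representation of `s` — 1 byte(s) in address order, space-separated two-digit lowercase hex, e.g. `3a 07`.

lvl (3b) val=2 bits=0x2 at bit 0: 0x02
tag (5b) val=-8 bits=0x18 at bit 3: 0xc2
word = 0xc2 → little-endian bytes:
  [0]=0xc2

c2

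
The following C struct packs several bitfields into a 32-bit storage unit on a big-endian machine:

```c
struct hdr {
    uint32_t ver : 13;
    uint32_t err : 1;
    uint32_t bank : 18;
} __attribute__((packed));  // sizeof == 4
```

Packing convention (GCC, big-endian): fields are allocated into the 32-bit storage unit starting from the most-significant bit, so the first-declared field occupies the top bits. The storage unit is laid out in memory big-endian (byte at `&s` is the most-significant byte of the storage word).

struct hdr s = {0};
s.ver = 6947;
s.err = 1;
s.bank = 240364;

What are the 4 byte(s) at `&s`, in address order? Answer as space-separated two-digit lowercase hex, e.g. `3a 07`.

d9 1f aa ec

ver:13 = 6947 → 0x1b23 << 19 → word 0xd9180000
err:1 = 1 → 0x1 << 18 → word 0xd91c0000
bank:18 = 240364 → 0x3aaec << 0 → word 0xd91faaec
word = 0xd91faaec → big-endian bytes:
  [0]=0xd9  [1]=0x1f  [2]=0xaa  [3]=0xec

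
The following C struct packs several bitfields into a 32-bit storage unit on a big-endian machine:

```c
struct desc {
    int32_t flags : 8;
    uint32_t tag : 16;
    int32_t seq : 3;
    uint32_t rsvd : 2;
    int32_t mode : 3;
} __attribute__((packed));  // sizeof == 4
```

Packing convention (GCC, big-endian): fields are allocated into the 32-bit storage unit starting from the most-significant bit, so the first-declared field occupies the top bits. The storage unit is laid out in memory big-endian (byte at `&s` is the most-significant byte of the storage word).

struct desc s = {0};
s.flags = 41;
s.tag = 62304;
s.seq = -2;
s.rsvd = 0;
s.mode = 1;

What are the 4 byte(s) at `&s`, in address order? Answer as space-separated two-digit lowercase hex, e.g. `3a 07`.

29 f3 60 c1

[24+:8] flags=41 & 0xff = 0x29; word=0x29000000
[8+:16] tag=62304 & 0xffff = 0xf360; word=0x29f36000
[5+:3] seq=-2 & 0x7 = 0x6; word=0x29f360c0
[3+:2] rsvd=0 & 0x3 = 0x0; word=0x29f360c0
[0+:3] mode=1 & 0x7 = 0x1; word=0x29f360c1
word = 0x29f360c1 → big-endian bytes:
  [0]=0x29  [1]=0xf3  [2]=0x60  [3]=0xc1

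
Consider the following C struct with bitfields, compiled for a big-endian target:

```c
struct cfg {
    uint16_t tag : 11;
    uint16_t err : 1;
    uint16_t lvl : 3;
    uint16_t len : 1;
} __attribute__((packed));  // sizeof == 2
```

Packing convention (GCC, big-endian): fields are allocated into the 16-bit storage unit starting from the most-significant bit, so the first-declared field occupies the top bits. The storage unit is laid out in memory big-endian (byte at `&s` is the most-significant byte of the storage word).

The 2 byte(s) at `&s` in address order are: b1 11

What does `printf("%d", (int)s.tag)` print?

[0]=0xb1 [1]=0x11 (big-endian) → word 0xb111
tag [5+:11] = (word>>5) & 0x7ff = 1416  ←
err [4+:1] = (word>>4) & 0x1 = 1
lvl [1+:3] = (word>>1) & 0x7 = 0
len [0+:1] = (word>>0) & 0x1 = 1

1416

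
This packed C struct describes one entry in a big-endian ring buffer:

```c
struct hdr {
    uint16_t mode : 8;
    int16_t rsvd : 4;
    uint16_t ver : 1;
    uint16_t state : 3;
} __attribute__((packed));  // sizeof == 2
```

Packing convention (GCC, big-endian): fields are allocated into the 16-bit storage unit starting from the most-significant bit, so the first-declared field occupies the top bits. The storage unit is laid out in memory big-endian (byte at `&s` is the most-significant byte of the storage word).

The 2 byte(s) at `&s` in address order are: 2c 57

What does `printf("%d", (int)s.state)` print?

7

[0]=0x2c [1]=0x57 (big-endian) → word 0x2c57
mode [8+:8] = (word>>8) & 0xff = 44
rsvd [4+:4] = (word>>4) & 0xf = 5
ver [3+:1] = (word>>3) & 0x1 = 0
state [0+:3] = (word>>0) & 0x7 = 7  ←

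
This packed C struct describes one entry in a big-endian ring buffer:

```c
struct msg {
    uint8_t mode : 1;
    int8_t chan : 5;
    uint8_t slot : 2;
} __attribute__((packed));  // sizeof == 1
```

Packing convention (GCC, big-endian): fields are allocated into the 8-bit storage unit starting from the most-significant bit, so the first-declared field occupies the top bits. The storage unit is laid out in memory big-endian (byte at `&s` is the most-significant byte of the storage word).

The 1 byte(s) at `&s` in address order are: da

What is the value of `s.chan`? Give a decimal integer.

-10

[0]=0xda (big-endian) → word 0xda
mode:1 @ bit 7 → (0xda>>7)&0x1 = 0x1
chan:5 @ bit 2 → (0xda>>2)&0x1f = 0x16  ←
slot:2 @ bit 0 → (0xda>>0)&0x3 = 0x2
chan signed 5b, MSB=1: 22 - 32 = -10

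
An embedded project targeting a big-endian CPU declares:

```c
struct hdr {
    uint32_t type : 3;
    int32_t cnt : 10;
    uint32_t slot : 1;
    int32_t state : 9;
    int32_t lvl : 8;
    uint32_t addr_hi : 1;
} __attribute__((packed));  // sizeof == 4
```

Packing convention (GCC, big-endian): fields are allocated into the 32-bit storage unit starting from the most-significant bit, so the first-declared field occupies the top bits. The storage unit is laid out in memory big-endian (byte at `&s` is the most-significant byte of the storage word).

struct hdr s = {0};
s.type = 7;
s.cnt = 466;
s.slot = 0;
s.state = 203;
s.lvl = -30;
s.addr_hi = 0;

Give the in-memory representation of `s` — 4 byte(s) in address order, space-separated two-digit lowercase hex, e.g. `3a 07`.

ee 91 97 c4

[29+:3] type=7 & 0x7 = 0x7; word=0xe0000000
[19+:10] cnt=466 & 0x3ff = 0x1d2; word=0xee900000
[18+:1] slot=0 & 0x1 = 0x0; word=0xee900000
[9+:9] state=203 & 0x1ff = 0xcb; word=0xee919600
[1+:8] lvl=-30 & 0xff = 0xe2; word=0xee9197c4
[0+:1] addr_hi=0 & 0x1 = 0x0; word=0xee9197c4
word = 0xee9197c4 → big-endian bytes:
  [0]=0xee  [1]=0x91  [2]=0x97  [3]=0xc4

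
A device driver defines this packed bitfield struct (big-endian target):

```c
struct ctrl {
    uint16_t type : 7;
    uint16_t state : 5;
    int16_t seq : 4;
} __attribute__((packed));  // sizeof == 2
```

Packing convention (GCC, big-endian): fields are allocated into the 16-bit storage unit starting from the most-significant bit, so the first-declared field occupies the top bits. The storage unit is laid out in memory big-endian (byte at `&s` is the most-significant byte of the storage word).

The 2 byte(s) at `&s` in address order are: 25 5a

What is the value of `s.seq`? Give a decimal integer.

-6

[0]=0x25 [1]=0x5a (big-endian) → word 0x255a
type [9+:7] = (word>>9) & 0x7f = 18
state [4+:5] = (word>>4) & 0x1f = 21
seq [0+:4] = (word>>0) & 0xf = 10  ←
seq signed 4b, MSB=1: 10 - 16 = -6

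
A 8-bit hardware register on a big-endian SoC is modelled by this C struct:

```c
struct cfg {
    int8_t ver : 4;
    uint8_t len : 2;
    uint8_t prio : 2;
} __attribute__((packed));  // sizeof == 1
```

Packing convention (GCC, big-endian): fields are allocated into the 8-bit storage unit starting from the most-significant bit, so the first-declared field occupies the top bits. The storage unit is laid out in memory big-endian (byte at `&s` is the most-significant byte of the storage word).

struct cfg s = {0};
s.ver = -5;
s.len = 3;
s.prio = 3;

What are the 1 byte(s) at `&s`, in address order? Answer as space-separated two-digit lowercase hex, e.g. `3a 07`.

bf

ver (4b) val=-5 bits=0xb at bit 4: 0xb0
len (2b) val=3 bits=0x3 at bit 2: 0xbc
prio (2b) val=3 bits=0x3 at bit 0: 0xbf
word = 0xbf → big-endian bytes:
  [0]=0xbf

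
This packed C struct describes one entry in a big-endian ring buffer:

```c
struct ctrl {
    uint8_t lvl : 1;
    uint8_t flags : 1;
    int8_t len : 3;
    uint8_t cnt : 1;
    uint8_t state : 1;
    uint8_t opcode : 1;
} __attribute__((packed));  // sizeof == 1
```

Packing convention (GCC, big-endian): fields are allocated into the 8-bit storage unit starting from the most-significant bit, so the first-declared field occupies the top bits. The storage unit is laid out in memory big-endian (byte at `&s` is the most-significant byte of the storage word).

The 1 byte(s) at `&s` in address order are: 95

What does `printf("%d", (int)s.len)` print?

2

[0]=0x95 (big-endian) → word 0x95
lvl [7+:1] = (word>>7) & 0x1 = 1
flags [6+:1] = (word>>6) & 0x1 = 0
len [3+:3] = (word>>3) & 0x7 = 2  ←
cnt [2+:1] = (word>>2) & 0x1 = 1
state [1+:1] = (word>>1) & 0x1 = 0
opcode [0+:1] = (word>>0) & 0x1 = 1
len signed 3b, MSB=0: value = 2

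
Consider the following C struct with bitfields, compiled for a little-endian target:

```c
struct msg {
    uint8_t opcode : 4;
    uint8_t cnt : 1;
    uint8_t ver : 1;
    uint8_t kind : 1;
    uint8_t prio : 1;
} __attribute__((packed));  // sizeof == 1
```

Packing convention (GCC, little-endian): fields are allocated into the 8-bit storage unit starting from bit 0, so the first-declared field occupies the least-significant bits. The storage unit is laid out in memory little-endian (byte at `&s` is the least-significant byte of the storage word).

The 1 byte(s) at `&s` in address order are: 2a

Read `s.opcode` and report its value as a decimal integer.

10

[0]=0x2a (little-endian) → word 0x2a
opcode:4 @ bit 0 → (0x2a>>0)&0xf = 0xa  ←
cnt:1 @ bit 4 → (0x2a>>4)&0x1 = 0x0
ver:1 @ bit 5 → (0x2a>>5)&0x1 = 0x1
kind:1 @ bit 6 → (0x2a>>6)&0x1 = 0x0
prio:1 @ bit 7 → (0x2a>>7)&0x1 = 0x0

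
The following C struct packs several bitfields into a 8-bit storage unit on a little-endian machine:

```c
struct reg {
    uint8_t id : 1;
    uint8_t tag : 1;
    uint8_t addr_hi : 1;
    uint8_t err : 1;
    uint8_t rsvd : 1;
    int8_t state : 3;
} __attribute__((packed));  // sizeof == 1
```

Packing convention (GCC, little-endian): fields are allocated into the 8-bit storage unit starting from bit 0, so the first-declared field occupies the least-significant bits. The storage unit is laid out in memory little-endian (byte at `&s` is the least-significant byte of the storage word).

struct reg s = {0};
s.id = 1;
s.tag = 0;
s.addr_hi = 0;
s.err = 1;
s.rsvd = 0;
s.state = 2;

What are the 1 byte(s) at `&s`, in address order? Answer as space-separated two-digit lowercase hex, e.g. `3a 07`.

49

id:1 = 1 → 0x1 << 0 → word 0x01
tag:1 = 0 → 0x0 << 1 → word 0x01
addr_hi:1 = 0 → 0x0 << 2 → word 0x01
err:1 = 1 → 0x1 << 3 → word 0x09
rsvd:1 = 0 → 0x0 << 4 → word 0x09
state:3 = 2 → 0x2 << 5 → word 0x49
word = 0x49 → little-endian bytes:
  [0]=0x49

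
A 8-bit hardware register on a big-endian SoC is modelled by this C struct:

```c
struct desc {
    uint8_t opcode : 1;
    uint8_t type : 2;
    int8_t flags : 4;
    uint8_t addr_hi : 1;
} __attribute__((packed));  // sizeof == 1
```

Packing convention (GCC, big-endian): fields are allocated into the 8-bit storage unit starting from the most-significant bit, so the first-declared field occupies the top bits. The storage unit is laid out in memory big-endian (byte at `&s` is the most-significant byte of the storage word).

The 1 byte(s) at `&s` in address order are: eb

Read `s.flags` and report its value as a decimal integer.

[0]=0xeb (big-endian) → word 0xeb
opcode [7+:1] = (word>>7) & 0x1 = 1
type [5+:2] = (word>>5) & 0x3 = 3
flags [1+:4] = (word>>1) & 0xf = 5  ←
addr_hi [0+:1] = (word>>0) & 0x1 = 1
flags signed 4b, MSB=0: value = 5

5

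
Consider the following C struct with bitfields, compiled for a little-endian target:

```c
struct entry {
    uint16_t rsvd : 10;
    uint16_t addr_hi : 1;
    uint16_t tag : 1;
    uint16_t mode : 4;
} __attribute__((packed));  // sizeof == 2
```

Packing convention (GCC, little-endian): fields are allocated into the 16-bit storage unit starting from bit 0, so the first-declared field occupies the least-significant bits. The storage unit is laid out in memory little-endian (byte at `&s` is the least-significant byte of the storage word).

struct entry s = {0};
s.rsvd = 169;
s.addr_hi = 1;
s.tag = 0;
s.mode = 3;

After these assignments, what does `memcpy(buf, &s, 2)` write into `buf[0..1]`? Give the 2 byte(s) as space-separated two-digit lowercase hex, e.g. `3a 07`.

rsvd (10b) val=169 bits=0xa9 at bit 0: 0x00a9
addr_hi (1b) val=1 bits=0x1 at bit 10: 0x04a9
tag (1b) val=0 bits=0x0 at bit 11: 0x04a9
mode (4b) val=3 bits=0x3 at bit 12: 0x34a9
word = 0x34a9 → little-endian bytes:
  [0]=0xa9  [1]=0x34

a9 34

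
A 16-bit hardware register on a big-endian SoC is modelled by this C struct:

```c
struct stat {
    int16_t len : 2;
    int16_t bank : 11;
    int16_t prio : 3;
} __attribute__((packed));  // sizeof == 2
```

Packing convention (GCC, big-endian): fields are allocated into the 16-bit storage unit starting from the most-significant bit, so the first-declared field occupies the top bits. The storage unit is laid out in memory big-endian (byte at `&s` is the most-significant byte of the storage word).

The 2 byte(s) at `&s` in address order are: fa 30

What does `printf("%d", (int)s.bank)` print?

[0]=0xfa [1]=0x30 (big-endian) → word 0xfa30
len:2 @ bit 14 → (0xfa30>>14)&0x3 = 0x3
bank:11 @ bit 3 → (0xfa30>>3)&0x7ff = 0x746  ←
prio:3 @ bit 0 → (0xfa30>>0)&0x7 = 0x0
bank signed 11b, MSB=1: 1862 - 2048 = -186

-186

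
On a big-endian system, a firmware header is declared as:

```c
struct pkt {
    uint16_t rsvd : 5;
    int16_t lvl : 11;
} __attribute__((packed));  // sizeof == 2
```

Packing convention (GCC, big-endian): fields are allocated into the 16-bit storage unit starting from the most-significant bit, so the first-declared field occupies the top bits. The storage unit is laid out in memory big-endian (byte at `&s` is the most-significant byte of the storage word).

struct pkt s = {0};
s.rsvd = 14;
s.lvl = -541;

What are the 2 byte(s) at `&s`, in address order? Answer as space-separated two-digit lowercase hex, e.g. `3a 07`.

rsvd:5 = 14 → 0xe << 11 → word 0x7000
lvl:11 = -541 → 0x5e3 << 0 → word 0x75e3
word = 0x75e3 → big-endian bytes:
  [0]=0x75  [1]=0xe3

75 e3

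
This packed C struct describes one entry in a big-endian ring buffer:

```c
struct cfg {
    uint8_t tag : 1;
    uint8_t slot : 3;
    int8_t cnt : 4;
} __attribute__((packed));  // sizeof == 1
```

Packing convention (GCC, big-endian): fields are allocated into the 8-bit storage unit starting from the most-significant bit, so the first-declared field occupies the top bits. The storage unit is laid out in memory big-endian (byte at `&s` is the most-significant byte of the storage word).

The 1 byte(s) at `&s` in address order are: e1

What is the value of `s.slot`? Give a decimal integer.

6

[0]=0xe1 (big-endian) → word 0xe1
tag [7+:1] = (word>>7) & 0x1 = 1
slot [4+:3] = (word>>4) & 0x7 = 6  ←
cnt [0+:4] = (word>>0) & 0xf = 1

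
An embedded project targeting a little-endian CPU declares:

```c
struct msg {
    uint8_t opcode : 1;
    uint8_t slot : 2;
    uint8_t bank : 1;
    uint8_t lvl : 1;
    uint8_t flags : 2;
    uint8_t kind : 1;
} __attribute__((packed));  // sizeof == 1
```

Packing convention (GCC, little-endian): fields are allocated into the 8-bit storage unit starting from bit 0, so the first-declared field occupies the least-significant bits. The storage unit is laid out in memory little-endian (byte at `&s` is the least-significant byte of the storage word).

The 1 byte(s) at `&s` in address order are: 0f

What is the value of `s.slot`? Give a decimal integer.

3

[0]=0x0f (little-endian) → word 0x0f
opcode:1 @ bit 0 → (0x0f>>0)&0x1 = 0x1
slot:2 @ bit 1 → (0x0f>>1)&0x3 = 0x3  ←
bank:1 @ bit 3 → (0x0f>>3)&0x1 = 0x1
lvl:1 @ bit 4 → (0x0f>>4)&0x1 = 0x0
flags:2 @ bit 5 → (0x0f>>5)&0x3 = 0x0
kind:1 @ bit 7 → (0x0f>>7)&0x1 = 0x0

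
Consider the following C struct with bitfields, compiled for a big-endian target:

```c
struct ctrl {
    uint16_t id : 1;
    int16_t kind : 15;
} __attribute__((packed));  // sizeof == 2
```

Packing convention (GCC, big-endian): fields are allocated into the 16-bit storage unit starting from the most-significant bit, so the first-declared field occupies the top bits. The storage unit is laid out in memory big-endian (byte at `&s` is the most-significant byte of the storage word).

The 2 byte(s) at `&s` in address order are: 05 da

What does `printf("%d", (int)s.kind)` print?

1498

[0]=0x05 [1]=0xda (big-endian) → word 0x05da
id [15+:1] = (word>>15) & 0x1 = 0
kind [0+:15] = (word>>0) & 0x7fff = 1498  ←
kind signed 15b, MSB=0: value = 1498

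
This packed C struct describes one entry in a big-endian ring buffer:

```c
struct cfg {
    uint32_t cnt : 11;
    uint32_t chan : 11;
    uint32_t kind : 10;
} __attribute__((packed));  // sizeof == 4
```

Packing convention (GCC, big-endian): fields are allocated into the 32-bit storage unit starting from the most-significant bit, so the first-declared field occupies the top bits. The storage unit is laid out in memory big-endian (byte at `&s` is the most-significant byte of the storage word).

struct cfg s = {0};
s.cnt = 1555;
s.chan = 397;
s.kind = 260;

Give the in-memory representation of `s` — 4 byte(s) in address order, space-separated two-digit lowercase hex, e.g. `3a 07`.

c2 66 35 04

cnt:11 = 1555 → 0x613 << 21 → word 0xc2600000
chan:11 = 397 → 0x18d << 10 → word 0xc2663400
kind:10 = 260 → 0x104 << 0 → word 0xc2663504
word = 0xc2663504 → big-endian bytes:
  [0]=0xc2  [1]=0x66  [2]=0x35  [3]=0x04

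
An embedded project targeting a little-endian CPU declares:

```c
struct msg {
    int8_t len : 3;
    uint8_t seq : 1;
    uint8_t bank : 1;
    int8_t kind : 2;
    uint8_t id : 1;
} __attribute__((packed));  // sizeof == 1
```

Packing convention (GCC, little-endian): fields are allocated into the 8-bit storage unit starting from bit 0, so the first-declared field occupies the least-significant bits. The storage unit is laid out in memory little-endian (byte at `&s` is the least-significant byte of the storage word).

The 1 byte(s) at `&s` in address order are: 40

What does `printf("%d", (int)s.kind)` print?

-2

[0]=0x40 (little-endian) → word 0x40
len [0+:3] = (word>>0) & 0x7 = 0
seq [3+:1] = (word>>3) & 0x1 = 0
bank [4+:1] = (word>>4) & 0x1 = 0
kind [5+:2] = (word>>5) & 0x3 = 2  ←
id [7+:1] = (word>>7) & 0x1 = 0
kind signed 2b, MSB=1: 2 - 4 = -2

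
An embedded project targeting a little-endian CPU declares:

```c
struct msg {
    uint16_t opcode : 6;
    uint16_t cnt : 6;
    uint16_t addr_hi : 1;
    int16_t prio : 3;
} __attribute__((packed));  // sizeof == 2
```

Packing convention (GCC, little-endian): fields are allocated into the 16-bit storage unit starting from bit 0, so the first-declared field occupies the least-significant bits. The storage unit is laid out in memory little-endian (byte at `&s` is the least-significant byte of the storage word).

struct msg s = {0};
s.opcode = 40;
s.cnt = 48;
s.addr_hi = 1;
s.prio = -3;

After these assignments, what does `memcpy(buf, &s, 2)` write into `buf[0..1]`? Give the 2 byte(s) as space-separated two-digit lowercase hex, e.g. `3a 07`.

28 bc

opcode (6b) val=40 bits=0x28 at bit 0: 0x0028
cnt (6b) val=48 bits=0x30 at bit 6: 0x0c28
addr_hi (1b) val=1 bits=0x1 at bit 12: 0x1c28
prio (3b) val=-3 bits=0x5 at bit 13: 0xbc28
word = 0xbc28 → little-endian bytes:
  [0]=0x28  [1]=0xbc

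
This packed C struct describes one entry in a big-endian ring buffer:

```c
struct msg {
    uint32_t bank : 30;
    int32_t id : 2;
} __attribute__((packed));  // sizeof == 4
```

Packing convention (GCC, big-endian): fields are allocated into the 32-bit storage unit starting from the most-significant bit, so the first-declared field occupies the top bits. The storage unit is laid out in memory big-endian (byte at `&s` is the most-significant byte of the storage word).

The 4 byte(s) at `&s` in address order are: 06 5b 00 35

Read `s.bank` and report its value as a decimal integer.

[0]=0x06 [1]=0x5b [2]=0x00 [3]=0x35 (big-endian) → word 0x065b0035
bank [2+:30] = (word>>2) & 0x3fffffff = 26656781  ←
id [0+:2] = (word>>0) & 0x3 = 1

26656781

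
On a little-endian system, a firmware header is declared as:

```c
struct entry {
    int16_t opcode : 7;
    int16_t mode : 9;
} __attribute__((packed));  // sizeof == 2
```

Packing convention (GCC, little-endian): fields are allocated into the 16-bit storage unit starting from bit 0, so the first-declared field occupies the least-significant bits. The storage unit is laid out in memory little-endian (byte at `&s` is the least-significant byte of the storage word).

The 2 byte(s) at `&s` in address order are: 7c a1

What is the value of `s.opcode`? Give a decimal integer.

-4

[0]=0x7c [1]=0xa1 (little-endian) → word 0xa17c
opcode [0+:7] = (word>>0) & 0x7f = 124  ←
mode [7+:9] = (word>>7) & 0x1ff = 322
opcode signed 7b, MSB=1: 124 - 128 = -4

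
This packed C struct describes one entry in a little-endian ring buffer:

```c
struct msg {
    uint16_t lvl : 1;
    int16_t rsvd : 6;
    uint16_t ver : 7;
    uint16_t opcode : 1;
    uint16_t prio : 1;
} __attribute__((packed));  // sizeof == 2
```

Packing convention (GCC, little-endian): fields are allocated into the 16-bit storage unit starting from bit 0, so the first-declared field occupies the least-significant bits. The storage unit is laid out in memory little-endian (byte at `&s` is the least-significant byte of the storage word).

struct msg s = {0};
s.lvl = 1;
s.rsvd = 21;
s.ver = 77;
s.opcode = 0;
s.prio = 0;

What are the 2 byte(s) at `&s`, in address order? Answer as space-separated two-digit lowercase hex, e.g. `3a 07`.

lvl (1b) val=1 bits=0x1 at bit 0: 0x0001
rsvd (6b) val=21 bits=0x15 at bit 1: 0x002b
ver (7b) val=77 bits=0x4d at bit 7: 0x26ab
opcode (1b) val=0 bits=0x0 at bit 14: 0x26ab
prio (1b) val=0 bits=0x0 at bit 15: 0x26ab
word = 0x26ab → little-endian bytes:
  [0]=0xab  [1]=0x26

ab 26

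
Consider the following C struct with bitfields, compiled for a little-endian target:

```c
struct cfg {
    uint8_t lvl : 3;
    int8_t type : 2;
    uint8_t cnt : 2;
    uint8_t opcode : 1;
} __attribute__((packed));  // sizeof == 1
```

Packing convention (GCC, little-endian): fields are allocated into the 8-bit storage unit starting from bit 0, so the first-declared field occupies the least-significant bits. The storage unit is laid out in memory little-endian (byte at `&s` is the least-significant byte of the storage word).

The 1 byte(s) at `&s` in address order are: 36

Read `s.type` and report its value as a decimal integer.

-2

[0]=0x36 (little-endian) → word 0x36
lvl:3 @ bit 0 → (0x36>>0)&0x7 = 0x6
type:2 @ bit 3 → (0x36>>3)&0x3 = 0x2  ←
cnt:2 @ bit 5 → (0x36>>5)&0x3 = 0x1
opcode:1 @ bit 7 → (0x36>>7)&0x1 = 0x0
type signed 2b, MSB=1: 2 - 4 = -2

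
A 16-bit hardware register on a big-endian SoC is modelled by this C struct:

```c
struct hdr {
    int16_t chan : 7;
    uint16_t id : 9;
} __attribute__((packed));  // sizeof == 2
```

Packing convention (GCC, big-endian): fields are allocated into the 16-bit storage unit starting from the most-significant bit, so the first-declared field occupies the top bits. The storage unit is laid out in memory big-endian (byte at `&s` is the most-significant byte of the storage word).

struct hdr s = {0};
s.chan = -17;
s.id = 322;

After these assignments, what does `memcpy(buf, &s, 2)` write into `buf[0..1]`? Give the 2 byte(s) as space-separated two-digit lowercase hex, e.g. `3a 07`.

df 42

[9+:7] chan=-17 & 0x7f = 0x6f; word=0xde00
[0+:9] id=322 & 0x1ff = 0x142; word=0xdf42
word = 0xdf42 → big-endian bytes:
  [0]=0xdf  [1]=0x42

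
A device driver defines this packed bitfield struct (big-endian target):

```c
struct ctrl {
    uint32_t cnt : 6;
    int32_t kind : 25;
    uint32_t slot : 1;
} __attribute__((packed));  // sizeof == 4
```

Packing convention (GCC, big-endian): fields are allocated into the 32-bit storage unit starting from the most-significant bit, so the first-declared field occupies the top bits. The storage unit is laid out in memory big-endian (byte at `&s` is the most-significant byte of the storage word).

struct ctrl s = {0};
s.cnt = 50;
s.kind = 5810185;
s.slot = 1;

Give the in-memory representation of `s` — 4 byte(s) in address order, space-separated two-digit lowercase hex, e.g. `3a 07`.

c8 b1 50 13

[26+:6] cnt=50 & 0x3f = 0x32; word=0xc8000000
[1+:25] kind=5810185 & 0x1ffffff = 0x58a809; word=0xc8b15012
[0+:1] slot=1 & 0x1 = 0x1; word=0xc8b15013
word = 0xc8b15013 → big-endian bytes:
  [0]=0xc8  [1]=0xb1  [2]=0x50  [3]=0x13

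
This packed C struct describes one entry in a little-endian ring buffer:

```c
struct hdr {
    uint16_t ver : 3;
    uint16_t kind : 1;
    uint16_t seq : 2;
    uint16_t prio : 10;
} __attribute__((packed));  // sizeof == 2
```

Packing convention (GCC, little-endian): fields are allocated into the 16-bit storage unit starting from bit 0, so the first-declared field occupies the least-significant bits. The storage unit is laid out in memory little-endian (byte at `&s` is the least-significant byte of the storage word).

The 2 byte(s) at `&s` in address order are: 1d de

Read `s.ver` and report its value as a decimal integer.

[0]=0x1d [1]=0xde (little-endian) → word 0xde1d
ver:3 @ bit 0 → (0xde1d>>0)&0x7 = 0x5  ←
kind:1 @ bit 3 → (0xde1d>>3)&0x1 = 0x1
seq:2 @ bit 4 → (0xde1d>>4)&0x3 = 0x1
prio:10 @ bit 6 → (0xde1d>>6)&0x3ff = 0x378

5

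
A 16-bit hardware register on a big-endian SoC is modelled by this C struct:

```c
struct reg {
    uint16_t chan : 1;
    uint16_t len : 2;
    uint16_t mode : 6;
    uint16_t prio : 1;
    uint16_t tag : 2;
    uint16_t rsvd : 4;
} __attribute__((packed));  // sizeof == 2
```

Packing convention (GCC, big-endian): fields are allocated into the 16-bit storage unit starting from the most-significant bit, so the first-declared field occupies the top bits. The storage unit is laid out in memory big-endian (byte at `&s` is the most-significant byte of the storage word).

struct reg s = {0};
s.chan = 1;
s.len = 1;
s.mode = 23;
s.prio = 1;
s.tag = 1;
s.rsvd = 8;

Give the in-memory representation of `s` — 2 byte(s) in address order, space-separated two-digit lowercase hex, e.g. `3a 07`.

chan:1 = 1 → 0x1 << 15 → word 0x8000
len:2 = 1 → 0x1 << 13 → word 0xa000
mode:6 = 23 → 0x17 << 7 → word 0xab80
prio:1 = 1 → 0x1 << 6 → word 0xabc0
tag:2 = 1 → 0x1 << 4 → word 0xabd0
rsvd:4 = 8 → 0x8 << 0 → word 0xabd8
word = 0xabd8 → big-endian bytes:
  [0]=0xab  [1]=0xd8

ab d8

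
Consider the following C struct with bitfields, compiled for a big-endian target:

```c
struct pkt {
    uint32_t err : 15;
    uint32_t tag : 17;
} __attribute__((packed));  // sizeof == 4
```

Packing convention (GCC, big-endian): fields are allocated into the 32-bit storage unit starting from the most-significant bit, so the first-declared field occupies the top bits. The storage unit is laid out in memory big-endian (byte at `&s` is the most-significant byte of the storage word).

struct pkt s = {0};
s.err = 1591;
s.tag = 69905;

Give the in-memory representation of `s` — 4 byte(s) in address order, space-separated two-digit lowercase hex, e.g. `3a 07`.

[17+:15] err=1591 & 0x7fff = 0x637; word=0x0c6e0000
[0+:17] tag=69905 & 0x1ffff = 0x11111; word=0x0c6f1111
word = 0x0c6f1111 → big-endian bytes:
  [0]=0x0c  [1]=0x6f  [2]=0x11  [3]=0x11

0c 6f 11 11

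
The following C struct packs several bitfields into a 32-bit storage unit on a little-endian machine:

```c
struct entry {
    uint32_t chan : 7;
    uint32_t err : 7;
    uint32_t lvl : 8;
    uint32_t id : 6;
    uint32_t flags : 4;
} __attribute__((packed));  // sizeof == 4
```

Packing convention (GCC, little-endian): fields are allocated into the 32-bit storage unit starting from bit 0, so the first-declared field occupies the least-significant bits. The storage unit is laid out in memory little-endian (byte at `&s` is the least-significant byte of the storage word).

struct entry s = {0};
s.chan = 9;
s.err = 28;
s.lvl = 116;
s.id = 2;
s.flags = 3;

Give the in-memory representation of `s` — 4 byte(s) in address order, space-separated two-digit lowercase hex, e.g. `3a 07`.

09 0e 9d 30

[0+:7] chan=9 & 0x7f = 0x9; word=0x00000009
[7+:7] err=28 & 0x7f = 0x1c; word=0x00000e09
[14+:8] lvl=116 & 0xff = 0x74; word=0x001d0e09
[22+:6] id=2 & 0x3f = 0x2; word=0x009d0e09
[28+:4] flags=3 & 0xf = 0x3; word=0x309d0e09
word = 0x309d0e09 → little-endian bytes:
  [0]=0x09  [1]=0x0e  [2]=0x9d  [3]=0x30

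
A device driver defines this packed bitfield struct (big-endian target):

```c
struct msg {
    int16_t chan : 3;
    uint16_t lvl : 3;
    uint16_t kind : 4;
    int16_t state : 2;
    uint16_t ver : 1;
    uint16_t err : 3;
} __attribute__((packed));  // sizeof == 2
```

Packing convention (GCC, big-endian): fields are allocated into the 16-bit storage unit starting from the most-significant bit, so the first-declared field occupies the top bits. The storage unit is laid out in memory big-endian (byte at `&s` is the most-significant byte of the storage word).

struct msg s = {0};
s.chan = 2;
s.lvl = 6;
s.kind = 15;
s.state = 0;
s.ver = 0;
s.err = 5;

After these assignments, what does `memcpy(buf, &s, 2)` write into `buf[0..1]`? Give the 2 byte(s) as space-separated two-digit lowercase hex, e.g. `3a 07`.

5b c5

chan (3b) val=2 bits=0x2 at bit 13: 0x4000
lvl (3b) val=6 bits=0x6 at bit 10: 0x5800
kind (4b) val=15 bits=0xf at bit 6: 0x5bc0
state (2b) val=0 bits=0x0 at bit 4: 0x5bc0
ver (1b) val=0 bits=0x0 at bit 3: 0x5bc0
err (3b) val=5 bits=0x5 at bit 0: 0x5bc5
word = 0x5bc5 → big-endian bytes:
  [0]=0x5b  [1]=0xc5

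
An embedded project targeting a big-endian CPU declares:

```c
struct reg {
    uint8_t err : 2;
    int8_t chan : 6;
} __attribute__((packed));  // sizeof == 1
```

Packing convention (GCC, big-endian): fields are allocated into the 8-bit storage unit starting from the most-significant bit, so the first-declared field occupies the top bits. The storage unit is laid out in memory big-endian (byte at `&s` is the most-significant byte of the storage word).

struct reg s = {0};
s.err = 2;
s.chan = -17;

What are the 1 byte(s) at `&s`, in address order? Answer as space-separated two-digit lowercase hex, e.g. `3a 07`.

err:2 = 2 → 0x2 << 6 → word 0x80
chan:6 = -17 → 0x2f << 0 → word 0xaf
word = 0xaf → big-endian bytes:
  [0]=0xaf

af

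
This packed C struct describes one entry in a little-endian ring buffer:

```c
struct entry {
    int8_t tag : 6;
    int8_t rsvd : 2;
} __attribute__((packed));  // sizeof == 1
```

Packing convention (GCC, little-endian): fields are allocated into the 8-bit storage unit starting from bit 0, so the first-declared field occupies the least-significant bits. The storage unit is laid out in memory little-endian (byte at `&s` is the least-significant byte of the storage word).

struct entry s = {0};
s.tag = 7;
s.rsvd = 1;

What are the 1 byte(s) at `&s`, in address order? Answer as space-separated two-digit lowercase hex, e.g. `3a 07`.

47

tag (6b) val=7 bits=0x7 at bit 0: 0x07
rsvd (2b) val=1 bits=0x1 at bit 6: 0x47
word = 0x47 → little-endian bytes:
  [0]=0x47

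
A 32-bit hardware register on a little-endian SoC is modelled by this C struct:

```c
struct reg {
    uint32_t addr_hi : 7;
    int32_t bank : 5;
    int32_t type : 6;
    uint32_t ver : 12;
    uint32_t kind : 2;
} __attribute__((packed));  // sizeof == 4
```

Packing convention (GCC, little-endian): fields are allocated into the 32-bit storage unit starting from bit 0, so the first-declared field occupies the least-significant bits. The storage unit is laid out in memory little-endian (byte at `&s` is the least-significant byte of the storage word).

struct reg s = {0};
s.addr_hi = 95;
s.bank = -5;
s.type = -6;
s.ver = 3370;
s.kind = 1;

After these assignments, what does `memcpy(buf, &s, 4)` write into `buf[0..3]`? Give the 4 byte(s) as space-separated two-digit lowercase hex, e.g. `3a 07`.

df ad ab 74

addr_hi:7 = 95 → 0x5f << 0 → word 0x0000005f
bank:5 = -5 → 0x1b << 7 → word 0x00000ddf
type:6 = -6 → 0x3a << 12 → word 0x0003addf
ver:12 = 3370 → 0xd2a << 18 → word 0x34abaddf
kind:2 = 1 → 0x1 << 30 → word 0x74abaddf
word = 0x74abaddf → little-endian bytes:
  [0]=0xdf  [1]=0xad  [2]=0xab  [3]=0x74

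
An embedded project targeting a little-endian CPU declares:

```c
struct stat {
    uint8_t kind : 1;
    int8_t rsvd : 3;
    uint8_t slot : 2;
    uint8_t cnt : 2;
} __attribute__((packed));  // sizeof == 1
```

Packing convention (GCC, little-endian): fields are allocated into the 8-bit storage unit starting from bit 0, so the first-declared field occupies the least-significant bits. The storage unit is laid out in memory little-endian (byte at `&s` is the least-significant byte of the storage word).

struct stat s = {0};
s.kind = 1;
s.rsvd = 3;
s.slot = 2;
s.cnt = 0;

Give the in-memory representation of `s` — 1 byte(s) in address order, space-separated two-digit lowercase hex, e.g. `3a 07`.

27

kind:1 = 1 → 0x1 << 0 → word 0x01
rsvd:3 = 3 → 0x3 << 1 → word 0x07
slot:2 = 2 → 0x2 << 4 → word 0x27
cnt:2 = 0 → 0x0 << 6 → word 0x27
word = 0x27 → little-endian bytes:
  [0]=0x27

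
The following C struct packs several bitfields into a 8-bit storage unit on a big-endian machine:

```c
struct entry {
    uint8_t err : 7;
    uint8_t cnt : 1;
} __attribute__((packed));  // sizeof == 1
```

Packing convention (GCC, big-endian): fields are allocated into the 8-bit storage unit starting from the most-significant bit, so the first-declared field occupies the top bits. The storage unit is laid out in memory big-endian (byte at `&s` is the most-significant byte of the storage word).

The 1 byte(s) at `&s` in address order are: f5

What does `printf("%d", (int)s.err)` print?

[0]=0xf5 (big-endian) → word 0xf5
err [1+:7] = (word>>1) & 0x7f = 122  ←
cnt [0+:1] = (word>>0) & 0x1 = 1

122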